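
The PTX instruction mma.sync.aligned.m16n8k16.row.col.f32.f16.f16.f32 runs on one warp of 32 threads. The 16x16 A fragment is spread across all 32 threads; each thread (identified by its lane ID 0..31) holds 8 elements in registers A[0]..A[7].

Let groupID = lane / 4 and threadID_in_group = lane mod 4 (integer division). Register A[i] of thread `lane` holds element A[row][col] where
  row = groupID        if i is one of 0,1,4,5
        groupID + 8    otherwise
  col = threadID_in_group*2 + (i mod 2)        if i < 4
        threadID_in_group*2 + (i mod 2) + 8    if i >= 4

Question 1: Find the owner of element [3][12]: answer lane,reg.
r=3⇒gr=3,Rb=0  c=12⇒Cb=1,th=2,odd=0
L=3*4+2=14  i=1*4+0*2+0=4

14,4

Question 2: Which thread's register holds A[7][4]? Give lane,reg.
30,0

r=7→G=7,rhi=0  c=4→chi=0,T=2,p=0
L=7*4+2=30  i=0*4+0*2+0=0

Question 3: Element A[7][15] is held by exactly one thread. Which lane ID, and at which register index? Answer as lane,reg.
31,5

r: 7->gid=7,r8=0  c: 15->c8=1,tid=3,i&1=1
L=7*4+3=31  i=1*4+0*2+1=5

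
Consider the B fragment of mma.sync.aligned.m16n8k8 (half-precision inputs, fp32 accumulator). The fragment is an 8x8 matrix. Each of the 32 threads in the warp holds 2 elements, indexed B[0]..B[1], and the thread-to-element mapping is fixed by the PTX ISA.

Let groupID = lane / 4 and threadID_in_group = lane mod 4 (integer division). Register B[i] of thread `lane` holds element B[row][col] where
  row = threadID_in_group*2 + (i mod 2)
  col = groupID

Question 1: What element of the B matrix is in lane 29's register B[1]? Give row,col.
3,7

29: G=7,T=1
[1] (1*2+1,7) = (3,7)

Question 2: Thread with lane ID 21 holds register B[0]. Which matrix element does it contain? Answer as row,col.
2,5

lane 21: G=5 (21/4), T=1 (21%4)
i=0: r=1*2+0=2, c=G=5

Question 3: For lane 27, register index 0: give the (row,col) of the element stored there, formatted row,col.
6,6

27: gr=6,th=3
[0] (3*2+0,6) = (6,6)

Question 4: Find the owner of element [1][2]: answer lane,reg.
c=2→G=2  r=1→T=0,p=1
L=2*4+0=8  i=1=1

8,1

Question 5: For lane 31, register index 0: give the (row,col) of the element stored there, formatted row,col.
6,7

lane 31->31/4=7, 31 mod 4=3
i=0  r:2·3+0->6  c:7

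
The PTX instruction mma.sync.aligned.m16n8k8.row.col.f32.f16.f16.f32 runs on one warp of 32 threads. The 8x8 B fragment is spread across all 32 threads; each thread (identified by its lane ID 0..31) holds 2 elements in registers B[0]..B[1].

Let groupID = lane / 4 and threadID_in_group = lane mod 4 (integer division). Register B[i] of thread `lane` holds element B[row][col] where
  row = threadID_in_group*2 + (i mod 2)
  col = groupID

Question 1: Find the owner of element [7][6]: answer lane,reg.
c:6=>grp=6  r:7=>tig=3,lo=1
L=6*4+3=27  i=1=1

27,1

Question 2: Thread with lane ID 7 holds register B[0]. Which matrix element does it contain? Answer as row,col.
6,1

lane 7: G=1 (7/4), T=3 (7%4)
i=0: r=3*2+0=6, c=G=1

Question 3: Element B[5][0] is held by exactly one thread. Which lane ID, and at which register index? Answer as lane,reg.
c:0=>grp=0  r:5=>tig=2,lo=1
L=0*4+2=2  i=1=1

2,1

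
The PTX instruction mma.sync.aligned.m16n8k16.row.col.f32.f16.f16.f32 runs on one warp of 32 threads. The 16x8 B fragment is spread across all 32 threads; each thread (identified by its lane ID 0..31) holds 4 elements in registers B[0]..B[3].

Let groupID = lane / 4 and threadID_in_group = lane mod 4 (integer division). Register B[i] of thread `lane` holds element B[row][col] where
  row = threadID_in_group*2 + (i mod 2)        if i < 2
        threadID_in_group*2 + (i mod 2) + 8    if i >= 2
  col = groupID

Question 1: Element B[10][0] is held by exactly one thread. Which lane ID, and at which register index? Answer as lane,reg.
c=0⇒gr=0  r=10⇒Rb=1,th=1,odd=0
L=0*4+1=1  i=1*2+0=2

1,2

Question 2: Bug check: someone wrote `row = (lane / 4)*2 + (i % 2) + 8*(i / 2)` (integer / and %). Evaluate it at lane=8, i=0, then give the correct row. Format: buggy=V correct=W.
buggy=4 correct=0

`(lane / 4)*2 + (i % 2) + 8*(i / 2)`[8,0]→4
lane 8→8/4=2, 8 mod 4=0
i=0  r:2·0+0+0→0  c:2
row: 4 vs 0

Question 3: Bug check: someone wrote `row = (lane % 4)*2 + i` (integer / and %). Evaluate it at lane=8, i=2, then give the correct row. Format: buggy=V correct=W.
`(lane % 4)*2 + i`[8,2]=>2
lane 8: grp=2 (8/4), tig=0 (8%4)
i=2: r=0*2+0+8=8, c=grp=2
row: 2 vs 8

buggy=2 correct=8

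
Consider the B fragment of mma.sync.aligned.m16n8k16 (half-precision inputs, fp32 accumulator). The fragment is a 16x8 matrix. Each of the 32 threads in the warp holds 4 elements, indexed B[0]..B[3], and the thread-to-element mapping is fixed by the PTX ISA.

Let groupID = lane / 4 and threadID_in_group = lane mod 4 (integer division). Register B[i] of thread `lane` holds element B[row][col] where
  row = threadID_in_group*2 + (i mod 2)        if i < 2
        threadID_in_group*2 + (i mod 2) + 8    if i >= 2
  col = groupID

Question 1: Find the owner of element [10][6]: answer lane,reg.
25,2

c: 6->gid=6  r: 10->r8=1,tid=1,i&1=0
L=6*4+1=25  i=1*2+0=2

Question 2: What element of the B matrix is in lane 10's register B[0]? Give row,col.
L=10=>grp=10>>2=2, tig=10&3=2
[0]=>row 2·2+0+0=4  col grp=2

4,2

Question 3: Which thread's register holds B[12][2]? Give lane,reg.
10,2

c=2→G=2  r=12→rhi=1,T=2,p=0
L=2*4+2=10  i=1*2+0=2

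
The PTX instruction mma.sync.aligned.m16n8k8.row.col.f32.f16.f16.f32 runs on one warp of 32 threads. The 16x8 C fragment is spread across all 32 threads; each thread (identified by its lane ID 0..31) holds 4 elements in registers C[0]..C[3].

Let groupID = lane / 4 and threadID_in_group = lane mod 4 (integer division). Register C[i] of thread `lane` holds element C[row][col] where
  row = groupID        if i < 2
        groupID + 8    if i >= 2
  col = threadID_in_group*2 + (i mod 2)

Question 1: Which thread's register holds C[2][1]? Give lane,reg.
r: 2->gid=2,r8=0  c: 1->tid=0,i&1=1
L=2*4+0=8  i=0*2+1=1

8,1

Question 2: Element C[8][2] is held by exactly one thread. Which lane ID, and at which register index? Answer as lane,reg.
r: 8->gid=0,r8=1  c: 2->tid=1,i&1=0
L=0*4+1=1  i=1*2+0=2

1,2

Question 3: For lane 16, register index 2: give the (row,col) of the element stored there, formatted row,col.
12,0

L=16→G=16>>2=4, T=16&3=0
[2]→row 4+8=12  col 0·2+0=0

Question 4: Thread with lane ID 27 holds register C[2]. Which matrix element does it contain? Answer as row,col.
14,6

27: grp=6,tig=3
[2] (6+8,3*2+0) = (14,6)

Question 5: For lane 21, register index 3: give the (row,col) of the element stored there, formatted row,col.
lane 21=>21/4=5, 21 mod 4=1
i=3  r:5+8=>13  c:2·1+1=>3

13,3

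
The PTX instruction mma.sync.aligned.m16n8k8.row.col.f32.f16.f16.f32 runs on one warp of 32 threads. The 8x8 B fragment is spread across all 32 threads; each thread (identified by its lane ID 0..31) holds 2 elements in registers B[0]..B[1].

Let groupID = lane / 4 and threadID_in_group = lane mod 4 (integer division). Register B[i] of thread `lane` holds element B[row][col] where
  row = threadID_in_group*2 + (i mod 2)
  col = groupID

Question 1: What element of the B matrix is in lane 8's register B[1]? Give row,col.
lane 8=>8/4=2, 8 mod 4=0
i=1  r:2·0+1=>1  c:2

1,2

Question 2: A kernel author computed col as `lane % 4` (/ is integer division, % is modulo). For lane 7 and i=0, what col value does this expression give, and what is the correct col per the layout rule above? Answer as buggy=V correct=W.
buggy=3 correct=1

`lane % 4`[7,0]->3
lane 7: gid=1 (7/4), tid=3 (7%4)
i=0: r=3*2+0=6, c=gid=1
col: 3 vs 1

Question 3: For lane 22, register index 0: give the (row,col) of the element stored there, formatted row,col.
4,5

lane 22: grp=5 (22/4), tig=2 (22%4)
i=0: r=2*2+0=4, c=grp=5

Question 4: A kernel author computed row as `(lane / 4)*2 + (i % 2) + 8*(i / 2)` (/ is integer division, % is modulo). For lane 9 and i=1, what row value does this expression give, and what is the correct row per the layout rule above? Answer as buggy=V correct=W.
`(lane / 4)*2 + (i % 2) + 8*(i / 2)`[9,1]=>5
lane 9: grp=2 (9/4), tig=1 (9%4)
i=1: r=1*2+1=3, c=grp=2
row: 5 vs 3

buggy=5 correct=3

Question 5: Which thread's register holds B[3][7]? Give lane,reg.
29,1

c=7->g=7  r=3->t=1,b0=1
L=7*4+1=29  i=1=1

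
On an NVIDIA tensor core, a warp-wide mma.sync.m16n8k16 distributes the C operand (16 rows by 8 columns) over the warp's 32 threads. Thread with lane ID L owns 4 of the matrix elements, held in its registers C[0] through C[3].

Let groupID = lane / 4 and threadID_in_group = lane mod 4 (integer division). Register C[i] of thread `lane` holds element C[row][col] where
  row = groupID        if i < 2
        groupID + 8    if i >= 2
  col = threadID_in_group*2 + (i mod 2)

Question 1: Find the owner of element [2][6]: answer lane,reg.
11,0

r=2→G=2,rhi=0  c=6→T=3,p=0
L=2*4+3=11  i=0*2+0=0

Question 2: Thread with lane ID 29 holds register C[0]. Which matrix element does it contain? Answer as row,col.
7,2

29: gid=7,tid=1
[0] (7+0,1*2+0) = (7,2)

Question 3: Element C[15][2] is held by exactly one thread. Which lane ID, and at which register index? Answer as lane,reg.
r=15⇒gr=7,Rb=1  c=2⇒th=1,odd=0
L=7*4+1=29  i=1*2+0=2

29,2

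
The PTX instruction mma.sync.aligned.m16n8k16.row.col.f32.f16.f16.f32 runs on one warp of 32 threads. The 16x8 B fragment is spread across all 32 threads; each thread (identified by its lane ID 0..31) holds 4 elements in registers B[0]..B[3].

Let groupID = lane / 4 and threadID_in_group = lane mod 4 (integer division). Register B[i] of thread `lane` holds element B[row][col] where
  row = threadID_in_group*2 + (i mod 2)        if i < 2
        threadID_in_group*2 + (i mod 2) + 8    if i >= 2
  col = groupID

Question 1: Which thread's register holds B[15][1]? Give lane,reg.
c:1=>grp=1  r:15=>rB=1,tig=3,lo=1
L=1*4+3=7  i=1*2+1=3

7,3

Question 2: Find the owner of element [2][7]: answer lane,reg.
29,0

c=7→G=7  r=2→rhi=0,T=1,p=0
L=7*4+1=29  i=0*2+0=0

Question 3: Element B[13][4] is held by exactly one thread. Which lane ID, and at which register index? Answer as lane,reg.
18,3

c=4⇒gr=4  r=13⇒Rb=1,th=2,odd=1
L=4*4+2=18  i=1*2+1=3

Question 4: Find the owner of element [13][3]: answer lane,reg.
c:3=>grp=3  r:13=>rB=1,tig=2,lo=1
L=3*4+2=14  i=1*2+1=3

14,3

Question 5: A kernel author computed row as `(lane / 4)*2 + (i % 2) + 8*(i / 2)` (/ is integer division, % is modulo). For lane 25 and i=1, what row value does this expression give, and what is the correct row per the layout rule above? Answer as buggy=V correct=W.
buggy=13 correct=3

`(lane / 4)*2 + (i % 2) + 8*(i / 2)`[25,1]⇒13
lane 25⇒25/4=6, 25 mod 4=1
i=1  r:2·1+1+0⇒3  c:6
row: 13 vs 3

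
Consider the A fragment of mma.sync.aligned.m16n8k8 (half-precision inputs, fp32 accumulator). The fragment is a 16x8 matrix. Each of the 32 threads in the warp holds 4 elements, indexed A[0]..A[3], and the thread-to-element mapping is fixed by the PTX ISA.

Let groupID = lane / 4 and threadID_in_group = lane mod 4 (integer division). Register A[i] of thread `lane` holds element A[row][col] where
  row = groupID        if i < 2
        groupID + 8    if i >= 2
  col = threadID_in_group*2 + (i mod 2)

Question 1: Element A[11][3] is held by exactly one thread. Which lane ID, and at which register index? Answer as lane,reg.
13,3

r=11->g=3,rb=1  c=3->t=1,b0=1
L=3*4+1=13  i=1*2+1=3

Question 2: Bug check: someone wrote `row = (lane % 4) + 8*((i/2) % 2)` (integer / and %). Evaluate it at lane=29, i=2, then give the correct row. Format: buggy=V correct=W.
`(lane % 4) + 8*((i/2) % 2)`[29,2]→9
lane 29→29/4=7, 29 mod 4=1
i=2  r:7+8→15  c:2·1+0→2
row: 9 vs 15

buggy=9 correct=15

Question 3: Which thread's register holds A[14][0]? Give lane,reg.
r=14→G=6,rhi=1  c=0→T=0,p=0
L=6*4+0=24  i=1*2+0=2

24,2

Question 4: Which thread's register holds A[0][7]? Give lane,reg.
r=0->g=0,rb=0  c=7->t=3,b0=1
L=0*4+3=3  i=0*2+1=1

3,1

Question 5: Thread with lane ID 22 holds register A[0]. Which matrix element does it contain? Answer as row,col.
lane 22⇒22/4=5, 22 mod 4=2
i=0  r:5+0⇒5  c:2·2+0⇒4

5,4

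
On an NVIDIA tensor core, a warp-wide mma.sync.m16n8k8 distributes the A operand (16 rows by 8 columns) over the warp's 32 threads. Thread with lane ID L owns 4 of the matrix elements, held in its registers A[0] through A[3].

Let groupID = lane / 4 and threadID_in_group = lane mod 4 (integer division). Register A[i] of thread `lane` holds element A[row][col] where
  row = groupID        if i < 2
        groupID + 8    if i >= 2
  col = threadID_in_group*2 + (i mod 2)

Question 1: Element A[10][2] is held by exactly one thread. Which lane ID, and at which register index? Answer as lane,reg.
r: 10->gid=2,r8=1  c: 2->tid=1,i&1=0
L=2*4+1=9  i=1*2+0=2

9,2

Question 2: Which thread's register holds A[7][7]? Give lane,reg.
r=7⇒gr=7,Rb=0  c=7⇒th=3,odd=1
L=7*4+3=31  i=0*2+1=1

31,1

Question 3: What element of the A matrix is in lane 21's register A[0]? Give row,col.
5,2

L=21→G=21>>2=5, T=21&3=1
[0]→row 5+0=5  col 1·2+0=2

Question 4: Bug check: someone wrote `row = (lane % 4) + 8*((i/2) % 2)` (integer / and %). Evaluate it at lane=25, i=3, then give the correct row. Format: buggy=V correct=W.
`(lane % 4) + 8*((i/2) % 2)`[25,3]->9
25: gid=6,tid=1
[3] (6+8,1*2+1) = (14,3)
row: 9 vs 14

buggy=9 correct=14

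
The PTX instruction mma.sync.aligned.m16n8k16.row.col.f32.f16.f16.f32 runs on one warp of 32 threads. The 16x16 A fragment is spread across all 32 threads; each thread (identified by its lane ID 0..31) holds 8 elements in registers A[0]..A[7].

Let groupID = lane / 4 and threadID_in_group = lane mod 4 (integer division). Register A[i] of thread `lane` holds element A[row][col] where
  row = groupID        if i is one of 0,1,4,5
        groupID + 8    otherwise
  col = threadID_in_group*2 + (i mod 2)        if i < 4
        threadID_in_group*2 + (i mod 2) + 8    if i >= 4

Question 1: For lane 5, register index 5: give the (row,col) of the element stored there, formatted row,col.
L=5→G=5>>2=1, T=5&3=1
[5]→row 1+0=1  col 1·2+1+8=11

1,11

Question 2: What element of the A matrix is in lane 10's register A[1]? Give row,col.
lane 10=>10/4=2, 10 mod 4=2
i=1  r:2+0=>2  c:2·2+1+0=>5

2,5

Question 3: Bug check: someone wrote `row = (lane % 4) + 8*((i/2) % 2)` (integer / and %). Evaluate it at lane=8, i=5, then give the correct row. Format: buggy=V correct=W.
`(lane % 4) + 8*((i/2) % 2)`[8,5]->0
lane 8: gid=2 (8/4), tid=0 (8%4)
i=5: r=2+0=2, c=0*2+1+8=9
row: 0 vs 2

buggy=0 correct=2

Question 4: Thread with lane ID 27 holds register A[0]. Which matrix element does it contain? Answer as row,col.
6,6

L=27->g=27>>2=6, t=27&3=3
[0]->row 6+0=6  col 3·2+0+0=6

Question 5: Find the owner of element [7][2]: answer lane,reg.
29,0

r=7⇒gr=7,Rb=0  c=2⇒Cb=0,th=1,odd=0
L=7*4+1=29  i=0*4+0*2+0=0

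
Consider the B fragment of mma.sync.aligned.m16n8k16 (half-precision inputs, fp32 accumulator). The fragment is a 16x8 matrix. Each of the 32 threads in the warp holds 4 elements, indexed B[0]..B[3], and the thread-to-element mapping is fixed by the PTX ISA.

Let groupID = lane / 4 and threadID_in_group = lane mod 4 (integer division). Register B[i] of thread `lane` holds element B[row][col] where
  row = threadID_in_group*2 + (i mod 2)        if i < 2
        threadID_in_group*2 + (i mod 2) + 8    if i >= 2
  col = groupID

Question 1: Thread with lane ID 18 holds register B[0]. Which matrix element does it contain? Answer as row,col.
lane 18=>18/4=4, 18 mod 4=2
i=0  r:2·2+0+0=>4  c:4

4,4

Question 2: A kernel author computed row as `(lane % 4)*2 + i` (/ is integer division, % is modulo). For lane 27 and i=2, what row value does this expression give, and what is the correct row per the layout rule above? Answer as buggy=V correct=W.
`(lane % 4)*2 + i`[27,2]->8
lane 27: g=6 (27/4), t=3 (27%4)
i=2: r=3*2+0+8=14, c=g=6
row: 8 vs 14

buggy=8 correct=14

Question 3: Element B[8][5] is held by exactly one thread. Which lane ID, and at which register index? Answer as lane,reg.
c:5=>grp=5  r:8=>rB=1,tig=0,lo=0
L=5*4+0=20  i=1*2+0=2

20,2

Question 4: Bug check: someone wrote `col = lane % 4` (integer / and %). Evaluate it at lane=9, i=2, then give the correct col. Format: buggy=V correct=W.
`lane % 4`[9,2]=>1
9: grp=2,tig=1
[2] (1*2+0+8,2) = (10,2)
col: 1 vs 2

buggy=1 correct=2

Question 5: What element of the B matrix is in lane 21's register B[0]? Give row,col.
2,5

L=21→G=21>>2=5, T=21&3=1
[0]→row 1·2+0+0=2  col G=5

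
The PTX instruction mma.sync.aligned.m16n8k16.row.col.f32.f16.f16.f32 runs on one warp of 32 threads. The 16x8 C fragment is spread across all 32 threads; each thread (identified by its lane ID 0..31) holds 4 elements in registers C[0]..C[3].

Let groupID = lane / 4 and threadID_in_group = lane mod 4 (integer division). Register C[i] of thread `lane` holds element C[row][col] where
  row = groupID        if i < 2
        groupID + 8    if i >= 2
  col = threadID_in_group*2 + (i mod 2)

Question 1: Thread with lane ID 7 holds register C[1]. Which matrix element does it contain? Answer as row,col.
L=7->g=7>>2=1, t=7&3=3
[1]->row 1+0=1  col 3·2+1=7

1,7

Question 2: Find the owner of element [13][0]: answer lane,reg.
r=13⇒gr=5,Rb=1  c=0⇒th=0,odd=0
L=5*4+0=20  i=1*2+0=2

20,2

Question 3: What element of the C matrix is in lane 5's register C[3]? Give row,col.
L=5->g=5>>2=1, t=5&3=1
[3]->row 1+8=9  col 1·2+1=3

9,3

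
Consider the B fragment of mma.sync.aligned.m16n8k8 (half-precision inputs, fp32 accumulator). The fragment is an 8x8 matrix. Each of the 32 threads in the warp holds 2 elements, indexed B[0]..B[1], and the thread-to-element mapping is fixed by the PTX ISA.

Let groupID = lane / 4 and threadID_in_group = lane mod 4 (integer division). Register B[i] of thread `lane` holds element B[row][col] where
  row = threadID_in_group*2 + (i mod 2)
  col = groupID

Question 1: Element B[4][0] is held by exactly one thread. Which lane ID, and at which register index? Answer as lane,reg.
2,0

c=0⇒gr=0  r=4⇒th=2,odd=0
L=0*4+2=2  i=0=0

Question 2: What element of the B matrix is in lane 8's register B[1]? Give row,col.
L=8->gid=8>>2=2, tid=8&3=0
[1]->row 0·2+1=1  col gid=2

1,2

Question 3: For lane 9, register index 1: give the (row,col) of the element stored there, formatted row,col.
3,2

lane 9->9/4=2, 9 mod 4=1
i=1  r:2·1+1->3  c:2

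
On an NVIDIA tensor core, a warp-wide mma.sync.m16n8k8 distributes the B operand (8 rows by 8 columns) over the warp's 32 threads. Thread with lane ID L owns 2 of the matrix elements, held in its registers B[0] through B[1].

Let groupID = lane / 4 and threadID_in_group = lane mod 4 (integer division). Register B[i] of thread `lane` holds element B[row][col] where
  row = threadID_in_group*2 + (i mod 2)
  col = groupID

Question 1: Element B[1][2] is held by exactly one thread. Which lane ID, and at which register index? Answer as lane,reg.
c:2=>grp=2  r:1=>tig=0,lo=1
L=2*4+0=8  i=1=1

8,1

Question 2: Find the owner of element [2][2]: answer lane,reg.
c=2->g=2  r=2->t=1,b0=0
L=2*4+1=9  i=0=0

9,0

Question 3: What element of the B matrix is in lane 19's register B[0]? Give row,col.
L=19->gid=19>>2=4, tid=19&3=3
[0]->row 3·2+0=6  col gid=4

6,4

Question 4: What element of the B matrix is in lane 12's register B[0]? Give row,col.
0,3

lane 12: grp=3 (12/4), tig=0 (12%4)
i=0: r=0*2+0=0, c=grp=3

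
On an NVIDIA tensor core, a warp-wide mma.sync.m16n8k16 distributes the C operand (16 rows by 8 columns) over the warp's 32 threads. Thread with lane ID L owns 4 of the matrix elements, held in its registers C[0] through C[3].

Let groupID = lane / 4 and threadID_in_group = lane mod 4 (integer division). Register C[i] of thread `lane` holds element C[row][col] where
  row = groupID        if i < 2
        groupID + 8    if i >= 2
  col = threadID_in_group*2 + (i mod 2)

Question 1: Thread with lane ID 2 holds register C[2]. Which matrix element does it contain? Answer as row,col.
8,4

L=2=>grp=2>>2=0, tig=2&3=2
[2]=>row 0+8=8  col 2·2+0=4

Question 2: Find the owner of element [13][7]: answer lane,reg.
23,3

r=13⇒gr=5,Rb=1  c=7⇒th=3,odd=1
L=5*4+3=23  i=1*2+1=3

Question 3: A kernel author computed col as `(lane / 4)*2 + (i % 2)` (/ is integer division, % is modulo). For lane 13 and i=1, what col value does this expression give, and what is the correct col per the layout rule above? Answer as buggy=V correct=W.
buggy=7 correct=3

`(lane / 4)*2 + (i % 2)`[13,1]->7
13: g=3,t=1
[1] (3+0,1*2+1) = (3,3)
col: 7 vs 3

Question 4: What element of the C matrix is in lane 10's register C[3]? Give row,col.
10,5

10: gid=2,tid=2
[3] (2+8,2*2+1) = (10,5)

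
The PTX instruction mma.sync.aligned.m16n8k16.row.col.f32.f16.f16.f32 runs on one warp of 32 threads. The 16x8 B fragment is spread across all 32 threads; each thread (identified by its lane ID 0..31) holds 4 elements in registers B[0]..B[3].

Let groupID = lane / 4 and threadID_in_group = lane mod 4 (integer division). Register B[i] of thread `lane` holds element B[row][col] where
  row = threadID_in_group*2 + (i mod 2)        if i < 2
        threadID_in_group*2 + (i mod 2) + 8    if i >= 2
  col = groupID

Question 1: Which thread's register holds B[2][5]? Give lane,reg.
c=5⇒gr=5  r=2⇒Rb=0,th=1,odd=0
L=5*4+1=21  i=0*2+0=0

21,0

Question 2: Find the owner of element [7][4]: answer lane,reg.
19,1

c:4=>grp=4  r:7=>rB=0,tig=3,lo=1
L=4*4+3=19  i=0*2+1=1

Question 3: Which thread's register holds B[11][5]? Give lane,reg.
c: 5->gid=5  r: 11->r8=1,tid=1,i&1=1
L=5*4+1=21  i=1*2+1=3

21,3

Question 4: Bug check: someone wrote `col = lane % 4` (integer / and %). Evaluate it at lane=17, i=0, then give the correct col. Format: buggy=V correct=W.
`lane % 4`[17,0]->1
lane 17->17/4=4, 17 mod 4=1
i=0  r:2·1+0+0->2  c:4
col: 1 vs 4

buggy=1 correct=4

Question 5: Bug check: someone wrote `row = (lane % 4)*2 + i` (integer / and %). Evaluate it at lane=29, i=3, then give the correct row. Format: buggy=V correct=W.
buggy=5 correct=11

`(lane % 4)*2 + i`[29,3]→5
29: G=7,T=1
[3] (1*2+1+8,7) = (11,7)
row: 5 vs 11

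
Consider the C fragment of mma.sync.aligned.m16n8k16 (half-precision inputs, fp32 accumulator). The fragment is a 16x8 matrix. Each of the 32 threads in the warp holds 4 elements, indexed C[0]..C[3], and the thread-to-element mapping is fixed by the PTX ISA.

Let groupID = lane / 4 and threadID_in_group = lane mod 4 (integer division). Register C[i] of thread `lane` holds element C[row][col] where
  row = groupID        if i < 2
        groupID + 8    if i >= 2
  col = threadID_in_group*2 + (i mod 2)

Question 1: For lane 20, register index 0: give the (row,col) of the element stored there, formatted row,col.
lane 20: G=5 (20/4), T=0 (20%4)
i=0: r=5+0=5, c=0*2+0=0

5,0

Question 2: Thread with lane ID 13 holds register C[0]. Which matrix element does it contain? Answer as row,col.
3,2

13: G=3,T=1
[0] (3+0,1*2+0) = (3,2)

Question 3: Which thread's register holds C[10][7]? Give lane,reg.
11,3

r=10->g=2,rb=1  c=7->t=3,b0=1
L=2*4+3=11  i=1*2+1=3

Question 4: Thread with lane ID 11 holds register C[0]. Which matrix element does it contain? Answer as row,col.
lane 11: g=2 (11/4), t=3 (11%4)
i=0: r=2+0=2, c=3*2+0=6

2,6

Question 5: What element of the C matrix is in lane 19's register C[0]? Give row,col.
4,6

19: grp=4,tig=3
[0] (4+0,3*2+0) = (4,6)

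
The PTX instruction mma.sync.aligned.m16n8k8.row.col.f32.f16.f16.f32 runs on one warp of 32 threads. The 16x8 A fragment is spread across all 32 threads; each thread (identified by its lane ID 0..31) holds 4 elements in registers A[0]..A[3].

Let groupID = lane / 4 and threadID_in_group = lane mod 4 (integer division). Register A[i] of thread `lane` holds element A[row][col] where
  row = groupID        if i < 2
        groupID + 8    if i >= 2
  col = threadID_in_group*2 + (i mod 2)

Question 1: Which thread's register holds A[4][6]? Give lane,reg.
19,0

r=4→G=4,rhi=0  c=6→T=3,p=0
L=4*4+3=19  i=0*2+0=0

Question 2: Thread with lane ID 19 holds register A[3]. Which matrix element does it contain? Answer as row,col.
lane 19→19/4=4, 19 mod 4=3
i=3  r:4+8→12  c:2·3+1→7

12,7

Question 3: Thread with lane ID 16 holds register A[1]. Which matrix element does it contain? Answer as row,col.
4,1

lane 16⇒16/4=4, 16 mod 4=0
i=1  r:4+0⇒4  c:2·0+1⇒1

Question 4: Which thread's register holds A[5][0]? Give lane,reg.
20,0

r=5→G=5,rhi=0  c=0→T=0,p=0
L=5*4+0=20  i=0*2+0=0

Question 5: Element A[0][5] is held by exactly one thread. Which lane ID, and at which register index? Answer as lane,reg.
r:0=>grp=0,rB=0  c:5=>tig=2,lo=1
L=0*4+2=2  i=0*2+1=1

2,1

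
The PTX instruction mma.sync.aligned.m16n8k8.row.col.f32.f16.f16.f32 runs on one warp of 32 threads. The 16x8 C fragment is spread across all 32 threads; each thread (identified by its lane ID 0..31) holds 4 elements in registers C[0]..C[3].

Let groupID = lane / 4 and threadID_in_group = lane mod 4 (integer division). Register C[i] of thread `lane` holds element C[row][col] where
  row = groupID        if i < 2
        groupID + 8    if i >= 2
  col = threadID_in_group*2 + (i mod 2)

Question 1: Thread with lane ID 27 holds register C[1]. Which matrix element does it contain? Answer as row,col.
L=27⇒gr=27>>2=6, th=27&3=3
[1]⇒row 6+0=6  col 3·2+1=7

6,7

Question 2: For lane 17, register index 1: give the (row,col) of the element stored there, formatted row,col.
lane 17->17/4=4, 17 mod 4=1
i=1  r:4+0->4  c:2·1+1->3

4,3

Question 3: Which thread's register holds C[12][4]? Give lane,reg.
r:12=>grp=4,rB=1  c:4=>tig=2,lo=0
L=4*4+2=18  i=1*2+0=2

18,2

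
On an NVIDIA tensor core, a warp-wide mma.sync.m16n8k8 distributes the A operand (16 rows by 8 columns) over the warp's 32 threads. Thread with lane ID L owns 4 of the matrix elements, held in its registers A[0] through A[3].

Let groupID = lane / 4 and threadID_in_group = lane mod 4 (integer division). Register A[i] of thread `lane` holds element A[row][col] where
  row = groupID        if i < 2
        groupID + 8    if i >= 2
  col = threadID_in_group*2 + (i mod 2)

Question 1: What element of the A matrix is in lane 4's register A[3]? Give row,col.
lane 4->4/4=1, 4 mod 4=0
i=3  r:1+8->9  c:2·0+1->1

9,1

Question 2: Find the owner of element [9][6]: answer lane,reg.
r:9=>grp=1,rB=1  c:6=>tig=3,lo=0
L=1*4+3=7  i=1*2+0=2

7,2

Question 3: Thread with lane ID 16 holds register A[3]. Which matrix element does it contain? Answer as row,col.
12,1

lane 16⇒16/4=4, 16 mod 4=0
i=3  r:4+8⇒12  c:2·0+1⇒1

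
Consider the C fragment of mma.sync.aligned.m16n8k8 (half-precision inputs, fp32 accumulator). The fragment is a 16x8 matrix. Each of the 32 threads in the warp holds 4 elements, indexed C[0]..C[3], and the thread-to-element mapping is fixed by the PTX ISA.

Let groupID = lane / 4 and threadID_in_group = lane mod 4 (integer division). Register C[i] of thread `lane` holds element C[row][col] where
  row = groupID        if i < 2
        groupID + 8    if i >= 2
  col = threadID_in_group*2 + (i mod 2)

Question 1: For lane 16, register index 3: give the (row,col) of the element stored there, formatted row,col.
12,1

lane 16→16/4=4, 16 mod 4=0
i=3  r:4+8→12  c:2·0+1→1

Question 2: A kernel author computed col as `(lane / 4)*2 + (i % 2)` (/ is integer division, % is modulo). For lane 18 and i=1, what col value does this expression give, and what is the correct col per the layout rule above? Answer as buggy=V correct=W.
buggy=9 correct=5

`(lane / 4)*2 + (i % 2)`[18,1]->9
lane 18: g=4 (18/4), t=2 (18%4)
i=1: r=4+0=4, c=2*2+1=5
col: 9 vs 5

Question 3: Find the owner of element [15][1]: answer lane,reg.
r=15→G=7,rhi=1  c=1→T=0,p=1
L=7*4+0=28  i=1*2+1=3

28,3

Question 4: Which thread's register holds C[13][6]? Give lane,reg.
r=13→G=5,rhi=1  c=6→T=3,p=0
L=5*4+3=23  i=1*2+0=2

23,2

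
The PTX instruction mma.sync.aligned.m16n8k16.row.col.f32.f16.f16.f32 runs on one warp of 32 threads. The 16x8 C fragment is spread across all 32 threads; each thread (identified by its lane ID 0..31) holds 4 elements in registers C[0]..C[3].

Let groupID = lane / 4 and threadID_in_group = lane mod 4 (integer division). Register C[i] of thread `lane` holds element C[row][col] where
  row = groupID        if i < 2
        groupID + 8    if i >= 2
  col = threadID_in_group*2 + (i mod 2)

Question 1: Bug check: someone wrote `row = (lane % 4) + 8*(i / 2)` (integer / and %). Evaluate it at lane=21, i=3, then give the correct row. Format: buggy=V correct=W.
`(lane % 4) + 8*(i / 2)`[21,3]=>9
21: grp=5,tig=1
[3] (5+8,1*2+1) = (13,3)
row: 9 vs 13

buggy=9 correct=13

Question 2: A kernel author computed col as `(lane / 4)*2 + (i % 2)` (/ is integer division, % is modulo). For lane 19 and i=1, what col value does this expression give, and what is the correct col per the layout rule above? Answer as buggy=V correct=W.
`(lane / 4)*2 + (i % 2)`[19,1]->9
L=19->gid=19>>2=4, tid=19&3=3
[1]->row 4+0=4  col 3·2+1=7
col: 9 vs 7

buggy=9 correct=7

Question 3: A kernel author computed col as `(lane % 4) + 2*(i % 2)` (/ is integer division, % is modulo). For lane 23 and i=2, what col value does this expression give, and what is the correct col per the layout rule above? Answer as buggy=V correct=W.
`(lane % 4) + 2*(i % 2)`[23,2]->3
lane 23: gid=5 (23/4), tid=3 (23%4)
i=2: r=5+8=13, c=3*2+0=6
col: 3 vs 6

buggy=3 correct=6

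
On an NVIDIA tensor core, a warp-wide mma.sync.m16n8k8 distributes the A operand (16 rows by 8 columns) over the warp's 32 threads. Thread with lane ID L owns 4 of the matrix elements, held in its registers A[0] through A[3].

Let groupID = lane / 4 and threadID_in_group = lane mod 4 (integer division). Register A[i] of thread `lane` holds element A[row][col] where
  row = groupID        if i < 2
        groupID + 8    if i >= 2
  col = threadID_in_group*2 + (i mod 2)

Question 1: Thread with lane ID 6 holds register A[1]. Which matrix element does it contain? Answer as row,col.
1,5

L=6->g=6>>2=1, t=6&3=2
[1]->row 1+0=1  col 2·2+1=5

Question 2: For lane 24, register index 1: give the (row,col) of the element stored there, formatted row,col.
6,1

lane 24: gid=6 (24/4), tid=0 (24%4)
i=1: r=6+0=6, c=0*2+1=1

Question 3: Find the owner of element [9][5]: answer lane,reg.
6,3

r=9->g=1,rb=1  c=5->t=2,b0=1
L=1*4+2=6  i=1*2+1=3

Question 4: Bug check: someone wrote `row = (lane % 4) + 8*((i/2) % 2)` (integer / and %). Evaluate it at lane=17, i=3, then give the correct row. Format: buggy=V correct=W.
buggy=9 correct=12

`(lane % 4) + 8*((i/2) % 2)`[17,3]⇒9
lane 17⇒17/4=4, 17 mod 4=1
i=3  r:4+8⇒12  c:2·1+1⇒3
row: 9 vs 12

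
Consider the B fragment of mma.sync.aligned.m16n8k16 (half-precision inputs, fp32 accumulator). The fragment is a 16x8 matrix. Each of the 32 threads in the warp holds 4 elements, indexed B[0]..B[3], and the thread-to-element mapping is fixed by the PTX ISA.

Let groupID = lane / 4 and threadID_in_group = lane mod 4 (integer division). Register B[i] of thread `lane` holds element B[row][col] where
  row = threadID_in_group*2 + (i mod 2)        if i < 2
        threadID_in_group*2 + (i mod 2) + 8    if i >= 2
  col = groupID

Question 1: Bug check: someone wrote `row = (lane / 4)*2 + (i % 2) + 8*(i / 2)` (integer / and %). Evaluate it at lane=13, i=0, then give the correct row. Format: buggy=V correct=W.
`(lane / 4)*2 + (i % 2) + 8*(i / 2)`[13,0]⇒6
13: gr=3,th=1
[0] (1*2+0+0,3) = (2,3)
row: 6 vs 2

buggy=6 correct=2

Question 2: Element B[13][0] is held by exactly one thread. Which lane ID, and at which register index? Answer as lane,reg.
c=0->g=0  r=13->rb=1,t=2,b0=1
L=0*4+2=2  i=1*2+1=3

2,3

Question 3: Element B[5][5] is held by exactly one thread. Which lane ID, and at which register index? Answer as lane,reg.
c=5→G=5  r=5→rhi=0,T=2,p=1
L=5*4+2=22  i=0*2+1=1

22,1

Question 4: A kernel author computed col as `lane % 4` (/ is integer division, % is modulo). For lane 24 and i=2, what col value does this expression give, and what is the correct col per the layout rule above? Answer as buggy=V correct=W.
`lane % 4`[24,2]→0
L=24→G=24>>2=6, T=24&3=0
[2]→row 0·2+0+8=8  col G=6
col: 0 vs 6

buggy=0 correct=6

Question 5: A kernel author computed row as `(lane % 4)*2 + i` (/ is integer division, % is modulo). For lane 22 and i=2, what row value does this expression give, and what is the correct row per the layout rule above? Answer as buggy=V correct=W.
`(lane % 4)*2 + i`[22,2]→6
L=22→G=22>>2=5, T=22&3=2
[2]→row 2·2+0+8=12  col G=5
row: 6 vs 12

buggy=6 correct=12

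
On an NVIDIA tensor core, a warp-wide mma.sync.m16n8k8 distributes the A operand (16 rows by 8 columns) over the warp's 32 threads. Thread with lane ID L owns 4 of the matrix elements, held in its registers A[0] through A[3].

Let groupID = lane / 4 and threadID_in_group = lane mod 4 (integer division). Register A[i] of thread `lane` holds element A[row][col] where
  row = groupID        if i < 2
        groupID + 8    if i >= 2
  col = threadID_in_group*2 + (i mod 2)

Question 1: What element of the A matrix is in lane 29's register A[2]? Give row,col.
lane 29: g=7 (29/4), t=1 (29%4)
i=2: r=7+8=15, c=1*2+0=2

15,2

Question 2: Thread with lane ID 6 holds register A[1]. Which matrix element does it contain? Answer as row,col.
L=6->gid=6>>2=1, tid=6&3=2
[1]->row 1+0=1  col 2·2+1=5

1,5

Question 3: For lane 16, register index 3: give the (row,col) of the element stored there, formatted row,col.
12,1

L=16->g=16>>2=4, t=16&3=0
[3]->row 4+8=12  col 0·2+1=1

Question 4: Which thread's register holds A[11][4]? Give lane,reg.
14,2

r=11⇒gr=3,Rb=1  c=4⇒th=2,odd=0
L=3*4+2=14  i=1*2+0=2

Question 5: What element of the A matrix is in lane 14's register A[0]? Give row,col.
L=14->gid=14>>2=3, tid=14&3=2
[0]->row 3+0=3  col 2·2+0=4

3,4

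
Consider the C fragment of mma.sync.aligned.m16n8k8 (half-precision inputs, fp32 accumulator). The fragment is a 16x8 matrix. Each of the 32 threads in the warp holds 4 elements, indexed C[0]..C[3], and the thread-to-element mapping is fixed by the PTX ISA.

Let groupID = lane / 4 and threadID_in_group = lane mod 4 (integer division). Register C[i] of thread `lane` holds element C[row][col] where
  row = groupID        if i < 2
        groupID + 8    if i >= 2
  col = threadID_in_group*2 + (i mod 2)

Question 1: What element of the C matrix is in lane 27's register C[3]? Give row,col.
14,7

lane 27: gr=6 (27/4), th=3 (27%4)
i=3: r=6+8=14, c=3*2+1=7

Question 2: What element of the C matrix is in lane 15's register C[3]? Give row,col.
15: gr=3,th=3
[3] (3+8,3*2+1) = (11,7)

11,7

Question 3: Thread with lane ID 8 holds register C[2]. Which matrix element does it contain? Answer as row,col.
10,0

L=8→G=8>>2=2, T=8&3=0
[2]→row 2+8=10  col 0·2+0=0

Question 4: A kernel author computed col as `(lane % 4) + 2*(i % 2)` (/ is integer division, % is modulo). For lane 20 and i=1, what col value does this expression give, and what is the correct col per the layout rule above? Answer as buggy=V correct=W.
`(lane % 4) + 2*(i % 2)`[20,1]=>2
L=20=>grp=20>>2=5, tig=20&3=0
[1]=>row 5+0=5  col 0·2+1=1
col: 2 vs 1

buggy=2 correct=1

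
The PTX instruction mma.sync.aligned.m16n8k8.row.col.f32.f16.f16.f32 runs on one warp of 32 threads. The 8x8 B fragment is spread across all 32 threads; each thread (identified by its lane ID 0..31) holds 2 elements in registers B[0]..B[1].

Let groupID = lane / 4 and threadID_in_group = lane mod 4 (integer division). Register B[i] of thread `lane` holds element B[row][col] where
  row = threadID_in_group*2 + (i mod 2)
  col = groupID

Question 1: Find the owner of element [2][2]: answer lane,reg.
9,0

c:2=>grp=2  r:2=>tig=1,lo=0
L=2*4+1=9  i=0=0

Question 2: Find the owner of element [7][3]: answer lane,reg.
15,1

c: 3->gid=3  r: 7->tid=3,i&1=1
L=3*4+3=15  i=1=1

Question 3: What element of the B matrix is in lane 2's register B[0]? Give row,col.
4,0

lane 2->2/4=0, 2 mod 4=2
i=0  r:2·2+0->4  c:0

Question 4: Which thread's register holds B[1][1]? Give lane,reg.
4,1

c=1→G=1  r=1→T=0,p=1
L=1*4+0=4  i=1=1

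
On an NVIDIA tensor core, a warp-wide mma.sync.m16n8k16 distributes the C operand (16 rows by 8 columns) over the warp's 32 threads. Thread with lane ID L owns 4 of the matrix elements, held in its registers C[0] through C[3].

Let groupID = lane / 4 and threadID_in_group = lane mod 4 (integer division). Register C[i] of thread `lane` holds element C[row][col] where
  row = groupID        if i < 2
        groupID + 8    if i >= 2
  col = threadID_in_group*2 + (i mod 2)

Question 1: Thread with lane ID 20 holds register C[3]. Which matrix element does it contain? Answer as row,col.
13,1

lane 20: grp=5 (20/4), tig=0 (20%4)
i=3: r=5+8=13, c=0*2+1=1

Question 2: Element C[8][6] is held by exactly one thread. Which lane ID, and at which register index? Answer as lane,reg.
3,2

r: 8->gid=0,r8=1  c: 6->tid=3,i&1=0
L=0*4+3=3  i=1*2+0=2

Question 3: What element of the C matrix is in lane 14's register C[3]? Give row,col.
lane 14->14/4=3, 14 mod 4=2
i=3  r:3+8->11  c:2·2+1->5

11,5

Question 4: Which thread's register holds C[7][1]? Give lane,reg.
r=7→G=7,rhi=0  c=1→T=0,p=1
L=7*4+0=28  i=0*2+1=1

28,1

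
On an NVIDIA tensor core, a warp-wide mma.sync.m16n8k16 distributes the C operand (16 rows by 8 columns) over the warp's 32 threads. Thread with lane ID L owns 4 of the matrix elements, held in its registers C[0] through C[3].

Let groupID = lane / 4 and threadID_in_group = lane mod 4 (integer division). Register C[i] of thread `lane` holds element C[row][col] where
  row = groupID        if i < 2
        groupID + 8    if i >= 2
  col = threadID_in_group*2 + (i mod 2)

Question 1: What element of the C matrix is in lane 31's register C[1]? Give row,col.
lane 31->31/4=7, 31 mod 4=3
i=1  r:7+0->7  c:2·3+1->7

7,7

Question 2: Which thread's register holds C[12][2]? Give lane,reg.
17,2

r=12⇒gr=4,Rb=1  c=2⇒th=1,odd=0
L=4*4+1=17  i=1*2+0=2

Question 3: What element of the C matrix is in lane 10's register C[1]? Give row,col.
2,5

lane 10: G=2 (10/4), T=2 (10%4)
i=1: r=2+0=2, c=2*2+1=5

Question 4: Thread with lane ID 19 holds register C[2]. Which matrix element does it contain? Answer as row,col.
lane 19: gid=4 (19/4), tid=3 (19%4)
i=2: r=4+8=12, c=3*2+0=6

12,6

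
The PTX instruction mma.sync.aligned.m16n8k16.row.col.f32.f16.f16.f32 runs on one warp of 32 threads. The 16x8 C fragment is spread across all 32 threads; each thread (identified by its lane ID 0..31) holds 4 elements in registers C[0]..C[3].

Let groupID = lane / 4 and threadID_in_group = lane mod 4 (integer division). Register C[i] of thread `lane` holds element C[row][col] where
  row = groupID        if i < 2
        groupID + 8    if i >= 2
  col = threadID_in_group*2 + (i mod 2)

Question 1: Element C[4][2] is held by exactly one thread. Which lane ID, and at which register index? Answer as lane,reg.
17,0

r=4->g=4,rb=0  c=2->t=1,b0=0
L=4*4+1=17  i=0*2+0=0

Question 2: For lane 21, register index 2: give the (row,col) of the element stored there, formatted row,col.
L=21->g=21>>2=5, t=21&3=1
[2]->row 5+8=13  col 1·2+0=2

13,2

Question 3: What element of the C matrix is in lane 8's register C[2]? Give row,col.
10,0

lane 8: gid=2 (8/4), tid=0 (8%4)
i=2: r=2+8=10, c=0*2+0=0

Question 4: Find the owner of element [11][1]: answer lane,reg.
r:11=>grp=3,rB=1  c:1=>tig=0,lo=1
L=3*4+0=12  i=1*2+1=3

12,3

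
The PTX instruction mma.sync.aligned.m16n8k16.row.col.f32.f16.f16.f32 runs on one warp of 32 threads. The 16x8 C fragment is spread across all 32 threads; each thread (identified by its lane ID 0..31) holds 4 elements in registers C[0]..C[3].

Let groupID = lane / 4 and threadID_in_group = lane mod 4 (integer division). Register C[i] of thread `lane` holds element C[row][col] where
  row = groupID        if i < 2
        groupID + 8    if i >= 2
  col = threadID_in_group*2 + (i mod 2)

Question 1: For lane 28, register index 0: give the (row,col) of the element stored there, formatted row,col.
L=28->g=28>>2=7, t=28&3=0
[0]->row 7+0=7  col 0·2+0=0

7,0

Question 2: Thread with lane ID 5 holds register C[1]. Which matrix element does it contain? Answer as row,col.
lane 5: g=1 (5/4), t=1 (5%4)
i=1: r=1+0=1, c=1*2+1=3

1,3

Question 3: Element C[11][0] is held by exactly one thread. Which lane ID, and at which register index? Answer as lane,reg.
r=11->g=3,rb=1  c=0->t=0,b0=0
L=3*4+0=12  i=1*2+0=2

12,2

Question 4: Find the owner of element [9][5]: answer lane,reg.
6,3

r: 9->gid=1,r8=1  c: 5->tid=2,i&1=1
L=1*4+2=6  i=1*2+1=3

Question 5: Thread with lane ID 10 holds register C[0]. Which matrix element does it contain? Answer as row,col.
10: gid=2,tid=2
[0] (2+0,2*2+0) = (2,4)

2,4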